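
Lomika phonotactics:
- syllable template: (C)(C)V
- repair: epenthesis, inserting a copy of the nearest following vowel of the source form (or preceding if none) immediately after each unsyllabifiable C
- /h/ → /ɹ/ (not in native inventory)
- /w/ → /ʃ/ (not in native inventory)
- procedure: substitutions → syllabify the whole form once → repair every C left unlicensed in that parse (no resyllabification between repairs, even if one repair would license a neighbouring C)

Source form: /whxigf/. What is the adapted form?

ʃiɹxigifi

Substitution: /w/ → /ʃ/, /h/ → /ɹ/, giving /ʃɹxigf/.
Under (C)(C)V, the unsyllabifiable consonants are /ʃ/, /g/, /f/ (no codas are permitted; onsets may contain at most 2 consonants).
Inserting the epenthetic vowel yields /ʃ/ → /ʃi/, /g/ → /gi/, /f/ → /fi/.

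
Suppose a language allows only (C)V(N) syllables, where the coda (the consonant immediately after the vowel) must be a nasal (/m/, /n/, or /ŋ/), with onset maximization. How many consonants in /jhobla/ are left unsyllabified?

2

The consonants /j/, /b/ cannot be parsed into a legal (C)V(N) syllable (only a nasal (/m/, /n/, or /ŋ/) is licensed in coda position; onsets are limited to one consonant).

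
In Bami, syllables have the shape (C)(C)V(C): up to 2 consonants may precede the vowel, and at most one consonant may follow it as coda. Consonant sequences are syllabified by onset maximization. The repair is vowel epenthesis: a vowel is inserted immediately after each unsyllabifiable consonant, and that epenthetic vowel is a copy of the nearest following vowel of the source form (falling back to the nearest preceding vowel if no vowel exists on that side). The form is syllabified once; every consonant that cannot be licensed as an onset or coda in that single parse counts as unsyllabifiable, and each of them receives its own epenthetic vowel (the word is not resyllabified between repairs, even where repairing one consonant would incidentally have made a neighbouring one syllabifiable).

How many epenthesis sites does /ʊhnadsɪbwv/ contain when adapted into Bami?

The unsyllabifiable consonants are /w/, /v/; each receives one epenthetic vowel.

2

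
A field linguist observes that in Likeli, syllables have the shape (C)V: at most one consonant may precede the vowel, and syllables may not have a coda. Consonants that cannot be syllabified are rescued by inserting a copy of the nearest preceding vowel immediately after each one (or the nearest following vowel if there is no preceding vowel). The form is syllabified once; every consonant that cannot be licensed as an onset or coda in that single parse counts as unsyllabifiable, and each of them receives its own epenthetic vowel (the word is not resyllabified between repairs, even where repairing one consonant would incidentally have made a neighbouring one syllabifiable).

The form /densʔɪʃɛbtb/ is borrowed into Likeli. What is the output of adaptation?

The consonants /n/, /s/, /b/, /t/, /b/ cannot be parsed into a legal (C)V syllable (no codas are permitted; onsets are limited to one consonant).
Each unlicensed consonant becomes the onset of a new syllable: /n/ → /ne/, /s/ → /se/, /b/ → /bɛ/, /t/ → /tɛ/, /b/ → /bɛ/.

deneseʔɪʃɛbɛtɛbɛ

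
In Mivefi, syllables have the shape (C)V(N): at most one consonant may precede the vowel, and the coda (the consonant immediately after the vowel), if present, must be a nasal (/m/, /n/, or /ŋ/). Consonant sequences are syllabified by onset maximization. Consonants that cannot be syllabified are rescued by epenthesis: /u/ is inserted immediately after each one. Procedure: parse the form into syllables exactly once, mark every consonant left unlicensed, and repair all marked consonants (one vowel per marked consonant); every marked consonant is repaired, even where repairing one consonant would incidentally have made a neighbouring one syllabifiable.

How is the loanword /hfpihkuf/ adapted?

Syllabifying with onset maximization leaves /h/, /f/, /h/, /f/ stranded (only a nasal (/m/, /n/, or /ŋ/) is licensed in coda position; onsets are limited to one consonant).
Epenthesis after each stranded consonant: /h/ → /hu/, /f/ → /fu/, /h/ → /hu/, /f/ → /fu/.

hufupihukufu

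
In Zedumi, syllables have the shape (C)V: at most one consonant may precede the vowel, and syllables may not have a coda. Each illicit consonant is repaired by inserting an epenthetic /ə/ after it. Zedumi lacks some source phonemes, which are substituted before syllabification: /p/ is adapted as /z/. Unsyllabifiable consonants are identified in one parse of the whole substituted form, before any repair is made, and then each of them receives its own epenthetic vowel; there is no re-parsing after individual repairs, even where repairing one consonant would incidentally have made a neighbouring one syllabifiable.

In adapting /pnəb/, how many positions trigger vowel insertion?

2

After substitution the input is /znəb/.
The unsyllabifiable consonants are /z/, /b/; each receives one epenthetic vowel.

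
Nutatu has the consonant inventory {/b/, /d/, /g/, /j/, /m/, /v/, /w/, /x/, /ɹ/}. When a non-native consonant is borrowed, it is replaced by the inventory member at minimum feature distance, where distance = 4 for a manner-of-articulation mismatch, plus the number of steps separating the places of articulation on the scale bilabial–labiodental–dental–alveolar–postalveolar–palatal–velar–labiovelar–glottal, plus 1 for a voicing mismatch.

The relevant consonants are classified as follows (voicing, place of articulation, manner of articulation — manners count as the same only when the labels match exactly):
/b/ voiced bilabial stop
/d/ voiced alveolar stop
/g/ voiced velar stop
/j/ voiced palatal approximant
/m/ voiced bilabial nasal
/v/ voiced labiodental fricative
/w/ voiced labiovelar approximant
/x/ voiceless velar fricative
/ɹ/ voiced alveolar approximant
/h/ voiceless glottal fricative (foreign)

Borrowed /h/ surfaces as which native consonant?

x

/x/ is closest: same manner (fricative), place distance 2 (glottal→velar), same voicing; total 2. Next closest is /w/ at distance 6.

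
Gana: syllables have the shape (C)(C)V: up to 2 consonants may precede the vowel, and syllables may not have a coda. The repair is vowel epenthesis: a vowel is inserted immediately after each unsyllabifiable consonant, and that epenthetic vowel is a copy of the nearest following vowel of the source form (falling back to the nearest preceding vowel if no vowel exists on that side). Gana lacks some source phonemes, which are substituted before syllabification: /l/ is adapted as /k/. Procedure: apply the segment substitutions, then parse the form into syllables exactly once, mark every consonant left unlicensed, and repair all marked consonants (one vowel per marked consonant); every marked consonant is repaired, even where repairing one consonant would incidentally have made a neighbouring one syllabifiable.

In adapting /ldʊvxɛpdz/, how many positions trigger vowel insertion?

3

After substitution the input is /kdʊvxɛpdz/.
The unsyllabifiable consonants are /p/, /d/, /z/; each receives one epenthetic vowel.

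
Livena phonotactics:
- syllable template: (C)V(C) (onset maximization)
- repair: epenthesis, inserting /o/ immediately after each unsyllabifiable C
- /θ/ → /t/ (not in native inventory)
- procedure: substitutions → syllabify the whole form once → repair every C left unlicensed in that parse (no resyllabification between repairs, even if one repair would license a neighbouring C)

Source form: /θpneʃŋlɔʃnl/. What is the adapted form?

toponeʃŋolɔʃnolo

Substitution: /θ/ → /t/, giving /tpneʃŋlɔʃnl/.
Under (C)V(C), the unsyllabifiable consonants are /t/, /p/, /ŋ/, /n/, /l/ (at most one coda consonant is licensed; onsets are limited to one consonant).
Each unlicensed consonant becomes the onset of a new syllable: /t/ → /to/, /p/ → /po/, /ŋ/ → /ŋo/, /n/ → /no/, /l/ → /lo/.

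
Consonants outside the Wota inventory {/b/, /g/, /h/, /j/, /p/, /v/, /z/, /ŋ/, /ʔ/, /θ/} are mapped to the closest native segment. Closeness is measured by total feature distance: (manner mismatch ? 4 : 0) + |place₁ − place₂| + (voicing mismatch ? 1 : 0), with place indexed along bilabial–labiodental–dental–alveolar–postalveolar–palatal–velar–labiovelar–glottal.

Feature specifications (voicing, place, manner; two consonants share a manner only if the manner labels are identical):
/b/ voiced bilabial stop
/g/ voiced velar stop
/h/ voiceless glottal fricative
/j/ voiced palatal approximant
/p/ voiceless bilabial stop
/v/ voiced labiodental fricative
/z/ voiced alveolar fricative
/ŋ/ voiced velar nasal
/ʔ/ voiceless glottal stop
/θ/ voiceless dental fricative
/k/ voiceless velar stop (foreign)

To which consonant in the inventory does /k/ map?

/g/ is closest: same manner (stop), place distance 0 (velar→velar), voicing differs (+1); total 1. Next closest is /ʔ/ at distance 2.

g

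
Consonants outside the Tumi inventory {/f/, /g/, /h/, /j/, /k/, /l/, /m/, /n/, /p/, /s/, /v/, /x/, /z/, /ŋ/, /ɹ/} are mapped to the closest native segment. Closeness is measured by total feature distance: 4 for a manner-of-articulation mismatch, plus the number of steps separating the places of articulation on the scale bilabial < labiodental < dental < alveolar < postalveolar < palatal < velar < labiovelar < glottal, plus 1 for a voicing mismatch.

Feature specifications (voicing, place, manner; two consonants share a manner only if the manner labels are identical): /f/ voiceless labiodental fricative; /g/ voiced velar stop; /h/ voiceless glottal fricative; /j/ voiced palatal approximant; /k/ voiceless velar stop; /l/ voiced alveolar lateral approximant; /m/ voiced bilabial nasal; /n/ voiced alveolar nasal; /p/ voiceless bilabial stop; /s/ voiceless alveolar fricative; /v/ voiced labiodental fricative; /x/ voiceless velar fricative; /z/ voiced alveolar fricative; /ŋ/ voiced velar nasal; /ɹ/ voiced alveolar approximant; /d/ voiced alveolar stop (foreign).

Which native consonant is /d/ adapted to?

g

/g/ is closest: same manner (stop), place distance 3 (alveolar→velar), same voicing; total 3. Next closest is /k/ at distance 4.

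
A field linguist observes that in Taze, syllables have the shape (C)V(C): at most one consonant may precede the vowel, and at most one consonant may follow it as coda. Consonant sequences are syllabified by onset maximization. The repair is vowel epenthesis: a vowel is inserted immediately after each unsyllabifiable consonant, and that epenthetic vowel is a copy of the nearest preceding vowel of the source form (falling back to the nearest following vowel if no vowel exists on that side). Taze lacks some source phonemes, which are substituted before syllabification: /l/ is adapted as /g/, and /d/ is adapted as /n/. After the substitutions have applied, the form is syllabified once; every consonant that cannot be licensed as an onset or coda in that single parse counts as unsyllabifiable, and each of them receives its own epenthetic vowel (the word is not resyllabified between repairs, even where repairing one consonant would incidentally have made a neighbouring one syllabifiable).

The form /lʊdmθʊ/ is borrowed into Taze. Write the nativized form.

Substitution: /l/ → /g/, /d/ → /n/, giving /gʊnmθʊ/.
Under (C)V(C), the unsyllabifiable consonants are /m/ (at most one coda consonant is licensed; onsets are limited to one consonant).
Each unlicensed consonant becomes the onset of a new syllable: /m/ → /mʊ/.

gʊnmʊθʊ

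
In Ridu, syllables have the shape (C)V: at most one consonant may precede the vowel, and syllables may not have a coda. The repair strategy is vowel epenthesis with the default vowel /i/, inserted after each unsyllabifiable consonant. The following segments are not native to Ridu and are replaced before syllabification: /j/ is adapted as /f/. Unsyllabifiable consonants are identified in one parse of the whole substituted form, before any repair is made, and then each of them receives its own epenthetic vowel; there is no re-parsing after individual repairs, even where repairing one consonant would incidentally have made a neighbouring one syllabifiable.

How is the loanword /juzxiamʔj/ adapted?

fuzixiamiʔifi

Substitution: /j/ → /f/, giving /fuzxiamʔf/.
Syllabifying with onset maximization leaves /z/, /m/, /ʔ/, /f/ stranded (no codas are permitted; onsets are limited to one consonant).
Inserting the epenthetic vowel yields /z/ → /zi/, /m/ → /mi/, /ʔ/ → /ʔi/, /f/ → /fi/.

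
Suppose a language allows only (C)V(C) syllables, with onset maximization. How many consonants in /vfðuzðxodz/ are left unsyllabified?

4

The consonants /v/, /f/, /ð/, /z/ cannot be parsed into a legal (C)V(C) syllable (at most one coda consonant is licensed; onsets are limited to one consonant).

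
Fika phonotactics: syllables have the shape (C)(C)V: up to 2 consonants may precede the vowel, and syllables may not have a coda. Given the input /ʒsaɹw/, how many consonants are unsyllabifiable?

2

The consonants /ɹ/, /w/ cannot be parsed into a legal (C)(C)V syllable (no codas are permitted; onsets may contain at most 2 consonants).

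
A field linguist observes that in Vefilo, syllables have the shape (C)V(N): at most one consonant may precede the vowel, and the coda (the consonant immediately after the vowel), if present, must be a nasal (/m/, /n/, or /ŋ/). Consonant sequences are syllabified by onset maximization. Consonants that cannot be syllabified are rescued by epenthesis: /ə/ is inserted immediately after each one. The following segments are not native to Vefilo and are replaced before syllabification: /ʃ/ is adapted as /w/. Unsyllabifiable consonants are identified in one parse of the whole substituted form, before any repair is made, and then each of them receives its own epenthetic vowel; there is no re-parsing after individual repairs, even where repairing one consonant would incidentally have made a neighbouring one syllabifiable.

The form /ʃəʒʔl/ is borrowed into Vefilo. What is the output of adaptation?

Substitution: /ʃ/ → /w/, giving /wəʒʔl/.
Syllabifying with onset maximization leaves /ʒ/, /ʔ/, /l/ stranded (only a nasal (/m/, /n/, or /ŋ/) is licensed in coda position; onsets are limited to one consonant).
Inserting the epenthetic vowel yields /ʒ/ → /ʒə/, /ʔ/ → /ʔə/, /l/ → /lə/.

wəʒəʔələ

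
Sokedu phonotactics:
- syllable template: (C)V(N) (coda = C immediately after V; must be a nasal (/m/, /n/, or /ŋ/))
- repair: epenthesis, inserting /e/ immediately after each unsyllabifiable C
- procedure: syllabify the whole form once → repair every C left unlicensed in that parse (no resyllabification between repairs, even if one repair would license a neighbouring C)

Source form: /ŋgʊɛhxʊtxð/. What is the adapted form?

The consonants /ŋ/, /h/, /t/, /x/, /ð/ cannot be parsed into a legal (C)V(N) syllable (only a nasal (/m/, /n/, or /ŋ/) is licensed in coda position; onsets are limited to one consonant).
Each unlicensed consonant becomes the onset of a new syllable: /ŋ/ → /ŋe/, /h/ → /he/, /t/ → /te/, /x/ → /xe/, /ð/ → /ðe/.

ŋegʊɛhexʊtexeðe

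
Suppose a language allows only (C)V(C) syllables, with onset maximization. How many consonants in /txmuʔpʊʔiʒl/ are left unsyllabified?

3

The consonants /t/, /x/, /l/ cannot be parsed into a legal (C)V(C) syllable (at most one coda consonant is licensed; onsets are limited to one consonant).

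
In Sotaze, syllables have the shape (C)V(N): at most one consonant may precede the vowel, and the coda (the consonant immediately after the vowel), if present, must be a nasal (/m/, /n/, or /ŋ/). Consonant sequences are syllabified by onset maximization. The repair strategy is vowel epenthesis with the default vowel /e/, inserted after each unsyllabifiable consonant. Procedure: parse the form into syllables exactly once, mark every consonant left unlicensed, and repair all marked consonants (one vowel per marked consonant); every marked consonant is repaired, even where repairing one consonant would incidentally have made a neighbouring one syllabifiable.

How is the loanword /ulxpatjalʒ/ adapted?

The consonants /l/, /x/, /t/, /l/, /ʒ/ cannot be parsed into a legal (C)V(N) syllable (only a nasal (/m/, /n/, or /ŋ/) is licensed in coda position; onsets are limited to one consonant).
Each unlicensed consonant becomes the onset of a new syllable: /l/ → /le/, /x/ → /xe/, /t/ → /te/, /l/ → /le/, /ʒ/ → /ʒe/.

ulexepatejaleʒe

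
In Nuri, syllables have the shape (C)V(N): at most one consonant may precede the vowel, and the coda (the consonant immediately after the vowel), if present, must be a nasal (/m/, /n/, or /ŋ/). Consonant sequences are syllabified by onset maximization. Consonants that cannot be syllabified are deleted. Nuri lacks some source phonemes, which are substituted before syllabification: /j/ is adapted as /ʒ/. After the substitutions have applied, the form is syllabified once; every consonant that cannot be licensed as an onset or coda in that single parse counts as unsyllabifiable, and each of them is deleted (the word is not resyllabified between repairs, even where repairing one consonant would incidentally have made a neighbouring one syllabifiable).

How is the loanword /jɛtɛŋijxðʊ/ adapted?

ʒɛtɛŋiðʊ

Substitution: /j/ → /ʒ/, giving /ʒɛtɛŋiʒxðʊ/.
Syllabifying with onset maximization leaves /ʒ/, /x/ stranded (only a nasal (/m/, /n/, or /ŋ/) is licensed in coda position; onsets are limited to one consonant).
Each unlicensed consonant is deleted: /ʒ/, /x/.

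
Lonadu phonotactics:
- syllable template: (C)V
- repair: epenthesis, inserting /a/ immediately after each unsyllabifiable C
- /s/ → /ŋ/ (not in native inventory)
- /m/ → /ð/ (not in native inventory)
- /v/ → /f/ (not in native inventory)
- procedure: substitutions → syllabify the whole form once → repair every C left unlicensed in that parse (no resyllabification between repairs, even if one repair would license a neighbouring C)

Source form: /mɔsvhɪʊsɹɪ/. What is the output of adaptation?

Substitution: /m/ → /ð/, /s/ → /ŋ/, /v/ → /f/, giving /ðɔŋfhɪʊŋɹɪ/.
Syllabifying with onset maximization leaves /ŋ/, /f/, /ŋ/ stranded (no codas are permitted; onsets are limited to one consonant).
Inserting the epenthetic vowel yields /ŋ/ → /ŋa/, /f/ → /fa/, /ŋ/ → /ŋa/.

ðɔŋafahɪʊŋaɹɪ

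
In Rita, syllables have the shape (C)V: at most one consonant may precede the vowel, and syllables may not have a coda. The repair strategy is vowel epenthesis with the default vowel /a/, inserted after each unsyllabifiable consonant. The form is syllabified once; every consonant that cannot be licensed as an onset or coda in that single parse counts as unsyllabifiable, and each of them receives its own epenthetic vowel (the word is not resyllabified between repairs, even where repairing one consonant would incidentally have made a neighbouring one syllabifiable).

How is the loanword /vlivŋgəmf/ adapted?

valivaŋagəmafa

Syllabifying with onset maximization leaves /v/, /v/, /ŋ/, /m/, /f/ stranded (no codas are permitted; onsets are limited to one consonant).
Each unlicensed consonant becomes the onset of a new syllable: /v/ → /va/, /v/ → /va/, /ŋ/ → /ŋa/, /m/ → /ma/, /f/ → /fa/.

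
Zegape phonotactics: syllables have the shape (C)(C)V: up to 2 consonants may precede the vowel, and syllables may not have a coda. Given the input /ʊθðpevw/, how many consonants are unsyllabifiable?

3

The consonants /θ/, /v/, /w/ cannot be parsed into a legal (C)(C)V syllable (no codas are permitted; onsets may contain at most 2 consonants).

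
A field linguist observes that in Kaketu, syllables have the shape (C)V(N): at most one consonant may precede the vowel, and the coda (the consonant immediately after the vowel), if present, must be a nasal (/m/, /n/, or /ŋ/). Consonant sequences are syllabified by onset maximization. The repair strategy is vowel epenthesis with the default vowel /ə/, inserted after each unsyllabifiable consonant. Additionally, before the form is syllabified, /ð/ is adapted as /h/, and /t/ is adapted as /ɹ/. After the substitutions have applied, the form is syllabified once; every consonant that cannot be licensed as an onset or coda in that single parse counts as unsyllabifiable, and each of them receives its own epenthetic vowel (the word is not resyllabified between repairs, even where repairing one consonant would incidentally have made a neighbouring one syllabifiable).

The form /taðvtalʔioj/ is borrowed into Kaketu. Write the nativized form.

Substitution: /t/ → /ɹ/, /ð/ → /h/, giving /ɹahvɹalʔioj/.
Syllabifying with onset maximization leaves /h/, /v/, /l/, /j/ stranded (only a nasal (/m/, /n/, or /ŋ/) is licensed in coda position; onsets are limited to one consonant).
Inserting the epenthetic vowel yields /h/ → /hə/, /v/ → /və/, /l/ → /lə/, /j/ → /jə/.

ɹahəvəɹaləʔiojə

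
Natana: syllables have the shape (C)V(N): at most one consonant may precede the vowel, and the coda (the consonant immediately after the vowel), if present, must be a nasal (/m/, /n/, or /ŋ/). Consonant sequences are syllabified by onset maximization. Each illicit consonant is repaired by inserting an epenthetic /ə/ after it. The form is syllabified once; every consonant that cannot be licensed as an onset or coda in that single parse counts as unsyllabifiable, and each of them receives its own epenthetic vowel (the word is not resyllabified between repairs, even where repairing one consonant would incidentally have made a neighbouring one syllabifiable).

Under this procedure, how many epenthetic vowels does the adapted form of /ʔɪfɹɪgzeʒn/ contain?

The unsyllabifiable consonants are /f/, /g/, /ʒ/, /n/; each receives one epenthetic vowel.

4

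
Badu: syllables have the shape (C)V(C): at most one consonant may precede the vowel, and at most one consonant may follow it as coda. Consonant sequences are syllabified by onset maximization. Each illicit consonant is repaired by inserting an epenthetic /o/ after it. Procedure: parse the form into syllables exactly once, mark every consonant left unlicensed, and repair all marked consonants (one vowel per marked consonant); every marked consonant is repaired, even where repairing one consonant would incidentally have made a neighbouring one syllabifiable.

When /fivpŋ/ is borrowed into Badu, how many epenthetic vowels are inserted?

The unsyllabifiable consonants are /p/, /ŋ/; each receives one epenthetic vowel.

2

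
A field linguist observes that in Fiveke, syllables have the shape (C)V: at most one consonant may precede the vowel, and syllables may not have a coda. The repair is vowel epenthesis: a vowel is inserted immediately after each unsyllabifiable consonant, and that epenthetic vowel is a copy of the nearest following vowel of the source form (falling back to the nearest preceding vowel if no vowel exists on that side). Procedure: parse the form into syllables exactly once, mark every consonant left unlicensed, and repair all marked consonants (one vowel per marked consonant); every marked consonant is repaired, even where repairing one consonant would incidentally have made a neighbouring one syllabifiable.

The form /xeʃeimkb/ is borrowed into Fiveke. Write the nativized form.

Syllabifying with onset maximization leaves /m/, /k/, /b/ stranded (no codas are permitted; onsets are limited to one consonant).
Each unlicensed consonant becomes the onset of a new syllable: /m/ → /mi/, /k/ → /ki/, /b/ → /bi/.

xeʃeimikibi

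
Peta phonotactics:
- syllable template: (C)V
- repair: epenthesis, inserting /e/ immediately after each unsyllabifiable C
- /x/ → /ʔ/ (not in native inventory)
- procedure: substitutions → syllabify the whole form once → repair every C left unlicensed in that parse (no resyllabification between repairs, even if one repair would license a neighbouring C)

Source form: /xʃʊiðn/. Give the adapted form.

ʔeʃʊiðene

Substitution: /x/ → /ʔ/, giving /ʔʃʊiðn/.
The consonants /ʔ/, /ð/, /n/ cannot be parsed into a legal (C)V syllable (no codas are permitted; onsets are limited to one consonant).
Epenthesis after each stranded consonant: /ʔ/ → /ʔe/, /ð/ → /ðe/, /n/ → /ne/.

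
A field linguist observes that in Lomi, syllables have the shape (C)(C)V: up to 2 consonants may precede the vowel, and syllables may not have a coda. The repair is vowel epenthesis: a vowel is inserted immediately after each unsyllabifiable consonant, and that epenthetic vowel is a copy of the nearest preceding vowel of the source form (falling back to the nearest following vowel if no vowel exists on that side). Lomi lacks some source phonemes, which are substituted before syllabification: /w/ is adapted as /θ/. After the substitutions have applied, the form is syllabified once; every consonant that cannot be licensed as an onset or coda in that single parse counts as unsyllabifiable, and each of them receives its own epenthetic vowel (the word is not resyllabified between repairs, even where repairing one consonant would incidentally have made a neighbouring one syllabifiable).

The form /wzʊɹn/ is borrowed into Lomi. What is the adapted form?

Substitution: /w/ → /θ/, giving /θzʊɹn/.
Syllabifying with onset maximization leaves /ɹ/, /n/ stranded (no codas are permitted; onsets may contain at most 2 consonants).
Each unlicensed consonant becomes the onset of a new syllable: /ɹ/ → /ɹʊ/, /n/ → /nʊ/.

θzʊɹʊnʊ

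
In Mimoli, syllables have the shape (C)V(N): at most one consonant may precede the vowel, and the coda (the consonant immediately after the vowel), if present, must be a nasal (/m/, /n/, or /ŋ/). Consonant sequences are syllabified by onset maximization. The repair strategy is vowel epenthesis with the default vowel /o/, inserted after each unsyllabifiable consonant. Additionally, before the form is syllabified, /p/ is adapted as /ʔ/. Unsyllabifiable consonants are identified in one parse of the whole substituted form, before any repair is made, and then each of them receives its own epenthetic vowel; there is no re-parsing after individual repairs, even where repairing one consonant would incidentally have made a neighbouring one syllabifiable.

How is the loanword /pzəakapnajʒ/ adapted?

Substitution: /p/ → /ʔ/, giving /ʔzəakaʔnajʒ/.
Under (C)V(N), the unsyllabifiable consonants are /ʔ/, /ʔ/, /j/, /ʒ/ (only a nasal (/m/, /n/, or /ŋ/) is licensed in coda position; onsets are limited to one consonant).
Epenthesis after each stranded consonant: /ʔ/ → /ʔo/, /ʔ/ → /ʔo/, /j/ → /jo/, /ʒ/ → /ʒo/.

ʔozəakaʔonajoʒo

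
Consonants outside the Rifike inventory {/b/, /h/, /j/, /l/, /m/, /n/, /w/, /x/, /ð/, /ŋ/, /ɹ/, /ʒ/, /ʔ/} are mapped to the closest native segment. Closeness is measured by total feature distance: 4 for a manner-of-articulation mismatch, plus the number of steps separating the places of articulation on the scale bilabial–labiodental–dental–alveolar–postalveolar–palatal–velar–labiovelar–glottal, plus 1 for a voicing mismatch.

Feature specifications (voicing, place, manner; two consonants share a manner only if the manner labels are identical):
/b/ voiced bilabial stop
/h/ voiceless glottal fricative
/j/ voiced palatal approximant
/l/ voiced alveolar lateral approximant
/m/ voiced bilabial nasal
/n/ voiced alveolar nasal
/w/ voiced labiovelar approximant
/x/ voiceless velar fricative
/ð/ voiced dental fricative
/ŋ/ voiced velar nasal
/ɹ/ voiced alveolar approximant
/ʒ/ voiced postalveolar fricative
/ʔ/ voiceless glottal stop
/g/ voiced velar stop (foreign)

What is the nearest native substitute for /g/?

ʔ

/ʔ/ is closest: same manner (stop), place distance 2 (velar→glottal), voicing differs (+1); total 3. Next closest is /ŋ/ at distance 4.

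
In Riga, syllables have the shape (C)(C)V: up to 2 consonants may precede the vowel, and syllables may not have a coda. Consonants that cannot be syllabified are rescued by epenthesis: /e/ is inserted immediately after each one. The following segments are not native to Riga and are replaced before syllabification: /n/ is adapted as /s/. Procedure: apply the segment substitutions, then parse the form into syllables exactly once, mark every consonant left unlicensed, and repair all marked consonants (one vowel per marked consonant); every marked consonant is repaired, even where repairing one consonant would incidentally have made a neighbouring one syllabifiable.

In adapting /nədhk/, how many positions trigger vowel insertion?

After substitution the input is /sədhk/.
The unsyllabifiable consonants are /d/, /h/, /k/; each receives one epenthetic vowel.

3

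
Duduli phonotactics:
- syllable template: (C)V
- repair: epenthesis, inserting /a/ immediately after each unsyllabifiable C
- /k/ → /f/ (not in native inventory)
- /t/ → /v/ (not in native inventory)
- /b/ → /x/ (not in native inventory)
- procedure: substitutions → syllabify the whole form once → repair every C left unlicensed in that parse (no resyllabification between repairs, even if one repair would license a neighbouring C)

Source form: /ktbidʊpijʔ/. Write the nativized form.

favaxidʊpijaʔa

Substitution: /k/ → /f/, /t/ → /v/, /b/ → /x/, giving /fvxidʊpijʔ/.
Syllabifying with onset maximization leaves /f/, /v/, /j/, /ʔ/ stranded (no codas are permitted; onsets are limited to one consonant).
Each unlicensed consonant becomes the onset of a new syllable: /f/ → /fa/, /v/ → /va/, /j/ → /ja/, /ʔ/ → /ʔa/.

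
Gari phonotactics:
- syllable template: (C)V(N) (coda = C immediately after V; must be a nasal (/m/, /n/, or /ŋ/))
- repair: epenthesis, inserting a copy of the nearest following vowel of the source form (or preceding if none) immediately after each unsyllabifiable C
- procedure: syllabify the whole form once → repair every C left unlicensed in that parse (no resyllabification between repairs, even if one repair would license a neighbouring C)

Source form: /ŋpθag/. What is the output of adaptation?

The consonants /ŋ/, /p/, /g/ cannot be parsed into a legal (C)V(N) syllable (only a nasal (/m/, /n/, or /ŋ/) is licensed in coda position; onsets are limited to one consonant).
Inserting the epenthetic vowel yields /ŋ/ → /ŋa/, /p/ → /pa/, /g/ → /ga/.

ŋapaθaga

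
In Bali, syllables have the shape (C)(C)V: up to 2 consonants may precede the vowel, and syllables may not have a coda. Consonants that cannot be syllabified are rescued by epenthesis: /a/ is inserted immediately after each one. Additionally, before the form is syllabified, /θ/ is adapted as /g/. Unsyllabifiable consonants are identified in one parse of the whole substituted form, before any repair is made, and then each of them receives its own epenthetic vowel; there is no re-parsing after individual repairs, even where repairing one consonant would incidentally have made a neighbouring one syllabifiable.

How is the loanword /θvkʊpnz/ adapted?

gavkʊpanaza

Substitution: /θ/ → /g/, giving /gvkʊpnz/.
Under (C)(C)V, the unsyllabifiable consonants are /g/, /p/, /n/, /z/ (no codas are permitted; onsets may contain at most 2 consonants).
Each unlicensed consonant becomes the onset of a new syllable: /g/ → /ga/, /p/ → /pa/, /n/ → /na/, /z/ → /za/.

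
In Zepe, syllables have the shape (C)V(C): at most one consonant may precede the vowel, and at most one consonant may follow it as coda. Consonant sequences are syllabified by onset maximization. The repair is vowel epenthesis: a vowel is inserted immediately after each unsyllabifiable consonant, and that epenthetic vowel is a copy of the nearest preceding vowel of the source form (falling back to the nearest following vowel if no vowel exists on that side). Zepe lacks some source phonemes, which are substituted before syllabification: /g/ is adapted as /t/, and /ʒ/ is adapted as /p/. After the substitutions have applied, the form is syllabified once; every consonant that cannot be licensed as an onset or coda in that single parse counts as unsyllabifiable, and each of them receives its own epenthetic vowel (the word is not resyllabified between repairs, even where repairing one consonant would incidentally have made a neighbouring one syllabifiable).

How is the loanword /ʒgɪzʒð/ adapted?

pɪtɪzpɪðɪ

Substitution: /ʒ/ → /p/, /g/ → /t/, giving /ptɪzpð/.
The consonants /p/, /p/, /ð/ cannot be parsed into a legal (C)V(C) syllable (at most one coda consonant is licensed; onsets are limited to one consonant).
Inserting the epenthetic vowel yields /p/ → /pɪ/, /p/ → /pɪ/, /ð/ → /ðɪ/.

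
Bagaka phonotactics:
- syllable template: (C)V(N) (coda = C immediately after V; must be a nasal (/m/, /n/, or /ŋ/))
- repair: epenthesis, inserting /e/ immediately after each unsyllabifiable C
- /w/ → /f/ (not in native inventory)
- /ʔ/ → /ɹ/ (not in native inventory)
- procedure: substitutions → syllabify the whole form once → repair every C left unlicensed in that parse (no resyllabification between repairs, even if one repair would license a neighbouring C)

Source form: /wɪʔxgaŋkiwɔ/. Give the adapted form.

fɪɹexegaŋkifɔ

Substitution: /w/ → /f/, /ʔ/ → /ɹ/, giving /fɪɹxgaŋkifɔ/.
Syllabifying with onset maximization leaves /ɹ/, /x/ stranded (only a nasal (/m/, /n/, or /ŋ/) is licensed in coda position; onsets are limited to one consonant).
Inserting the epenthetic vowel yields /ɹ/ → /ɹe/, /x/ → /xe/.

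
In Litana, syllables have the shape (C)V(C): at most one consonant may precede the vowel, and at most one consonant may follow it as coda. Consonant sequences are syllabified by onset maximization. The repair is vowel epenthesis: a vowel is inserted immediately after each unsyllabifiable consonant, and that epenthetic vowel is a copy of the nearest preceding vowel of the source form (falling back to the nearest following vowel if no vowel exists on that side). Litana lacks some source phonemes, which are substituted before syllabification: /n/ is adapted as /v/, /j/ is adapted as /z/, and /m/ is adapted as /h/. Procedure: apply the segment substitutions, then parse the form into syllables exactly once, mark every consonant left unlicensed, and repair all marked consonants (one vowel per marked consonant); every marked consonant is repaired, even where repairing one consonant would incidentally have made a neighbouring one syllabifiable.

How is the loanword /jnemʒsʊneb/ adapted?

Substitution: /j/ → /z/, /n/ → /v/, /m/ → /h/, giving /zvehʒsʊveb/.
The consonants /z/, /ʒ/ cannot be parsed into a legal (C)V(C) syllable (at most one coda consonant is licensed; onsets are limited to one consonant).
Each unlicensed consonant becomes the onset of a new syllable: /z/ → /ze/, /ʒ/ → /ʒe/.

zevehʒesʊveb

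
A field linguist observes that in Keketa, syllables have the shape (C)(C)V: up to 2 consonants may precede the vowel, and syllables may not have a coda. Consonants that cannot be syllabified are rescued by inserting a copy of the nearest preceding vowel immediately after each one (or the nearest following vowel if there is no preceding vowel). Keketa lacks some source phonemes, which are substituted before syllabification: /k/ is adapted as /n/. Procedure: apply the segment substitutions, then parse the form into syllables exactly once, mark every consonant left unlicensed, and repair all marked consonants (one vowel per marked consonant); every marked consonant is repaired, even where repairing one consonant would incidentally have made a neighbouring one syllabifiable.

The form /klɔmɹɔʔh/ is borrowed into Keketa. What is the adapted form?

nlɔmɹɔʔɔhɔ

Substitution: /k/ → /n/, giving /nlɔmɹɔʔh/.
The consonants /ʔ/, /h/ cannot be parsed into a legal (C)(C)V syllable (no codas are permitted; onsets may contain at most 2 consonants).
Inserting the epenthetic vowel yields /ʔ/ → /ʔɔ/, /h/ → /hɔ/.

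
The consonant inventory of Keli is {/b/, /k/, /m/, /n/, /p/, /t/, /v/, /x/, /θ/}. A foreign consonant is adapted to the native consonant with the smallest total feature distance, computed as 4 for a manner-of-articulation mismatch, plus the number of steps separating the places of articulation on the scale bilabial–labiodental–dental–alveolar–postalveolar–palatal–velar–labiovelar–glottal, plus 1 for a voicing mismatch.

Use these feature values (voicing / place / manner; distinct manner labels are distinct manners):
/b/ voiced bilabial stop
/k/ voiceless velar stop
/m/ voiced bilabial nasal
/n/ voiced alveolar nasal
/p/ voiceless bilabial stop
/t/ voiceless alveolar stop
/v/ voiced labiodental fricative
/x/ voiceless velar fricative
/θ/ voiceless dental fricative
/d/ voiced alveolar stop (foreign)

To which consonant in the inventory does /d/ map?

/t/ is closest: same manner (stop), place distance 0 (alveolar→alveolar), voicing differs (+1); total 1. Next closest is /b/ at distance 3.

t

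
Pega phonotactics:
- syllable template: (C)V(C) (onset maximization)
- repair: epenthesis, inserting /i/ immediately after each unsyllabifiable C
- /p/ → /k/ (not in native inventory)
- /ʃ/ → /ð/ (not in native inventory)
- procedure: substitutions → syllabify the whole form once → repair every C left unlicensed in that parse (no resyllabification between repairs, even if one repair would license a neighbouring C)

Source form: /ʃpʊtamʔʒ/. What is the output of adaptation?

Substitution: /ʃ/ → /ð/, /p/ → /k/, giving /ðkʊtamʔʒ/.
Syllabifying with onset maximization leaves /ð/, /ʔ/, /ʒ/ stranded (at most one coda consonant is licensed; onsets are limited to one consonant).
Inserting the epenthetic vowel yields /ð/ → /ði/, /ʔ/ → /ʔi/, /ʒ/ → /ʒi/.

ðikʊtamʔiʒi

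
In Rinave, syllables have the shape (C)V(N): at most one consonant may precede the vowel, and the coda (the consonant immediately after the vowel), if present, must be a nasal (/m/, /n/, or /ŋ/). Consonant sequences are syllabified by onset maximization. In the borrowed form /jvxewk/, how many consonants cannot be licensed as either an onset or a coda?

4

The consonants /j/, /v/, /w/, /k/ cannot be parsed into a legal (C)V(N) syllable (only a nasal (/m/, /n/, or /ŋ/) is licensed in coda position; onsets are limited to one consonant).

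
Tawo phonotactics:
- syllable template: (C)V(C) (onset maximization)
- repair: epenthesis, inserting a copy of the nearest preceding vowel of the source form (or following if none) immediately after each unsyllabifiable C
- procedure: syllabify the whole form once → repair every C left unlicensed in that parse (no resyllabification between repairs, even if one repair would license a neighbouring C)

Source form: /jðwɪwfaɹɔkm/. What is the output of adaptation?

Under (C)V(C), the unsyllabifiable consonants are /j/, /ð/, /m/ (at most one coda consonant is licensed; onsets are limited to one consonant).
Inserting the epenthetic vowel yields /j/ → /jɪ/, /ð/ → /ðɪ/, /m/ → /mɔ/.

jɪðɪwɪwfaɹɔkmɔ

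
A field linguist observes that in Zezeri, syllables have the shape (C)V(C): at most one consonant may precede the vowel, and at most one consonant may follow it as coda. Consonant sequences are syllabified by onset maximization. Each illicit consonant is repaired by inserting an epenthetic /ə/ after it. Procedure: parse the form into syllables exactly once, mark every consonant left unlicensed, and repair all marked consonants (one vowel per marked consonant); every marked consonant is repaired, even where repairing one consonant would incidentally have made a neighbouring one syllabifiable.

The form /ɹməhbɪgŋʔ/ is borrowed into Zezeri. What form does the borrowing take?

ɹəməhbɪgŋəʔə

Syllabifying with onset maximization leaves /ɹ/, /ŋ/, /ʔ/ stranded (at most one coda consonant is licensed; onsets are limited to one consonant).
Inserting the epenthetic vowel yields /ɹ/ → /ɹə/, /ŋ/ → /ŋə/, /ʔ/ → /ʔə/.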